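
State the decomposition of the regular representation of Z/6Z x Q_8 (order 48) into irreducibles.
Each irreducible V_i of dimension d_i appears with multiplicity d_i, i.e. rho_reg = (direct sum over all irreducibles V_i) d_i V_i. The irreducible dimensions for Z/6Z x Q_8 are 1, 1, 1, 1, 1, 1, 1, 1, 1, 1, 1, 1, 1, 1, 1, 1, 1, 1, 1, 1, 1, 1, 1, 1, 2, 2, 2, 2, 2, 2: 24 irreducibles of dimension 1, each with multiplicity 1; 6 irreducibles of dimension 2, each with multiplicity 2. Total dimension 24*1*1 + 6*2*2 = 48 = |G|.

Working: General theorem: in the regular representation of a finite group G, each irreducible appears with multiplicity equal to its dimension. Check: dim(rho_reg) = sum d_i^2 = 1 + 1 + 1 + 1 + 1 + 1 + 1 + 1 + 1 + 1 + 1 + 1 + 1 + 1 + 1 + 1 + 1 + 1 + 1 + 1 + 1 + 1 + 1 + 1 + 4 + 4 + 4 + 4 + 4 + 4 = 48 = |G|.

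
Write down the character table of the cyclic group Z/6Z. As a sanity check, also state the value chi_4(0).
Character table of Z/6Z (irreps indexed chi_0,...,chi_5 with chi_k(m) = zeta_6^(k*m), zeta_6 = exp(2*pi*i/6)):
  irrep \ class  {0} (size 1)  {1} (size 1)    {2} (size 1)    {3} (size 1)  {4} (size 1)    {5} (size 1)  
  chi_0          1             1               1               1             1               1             
  chi_1          1             exp(I*pi/3)     exp(2*I*pi/3)   -1            exp(-2*I*pi/3)  exp(-I*pi/3)  
  chi_2          1             exp(2*I*pi/3)   exp(-2*I*pi/3)  1             exp(2*I*pi/3)   exp(-2*I*pi/3)
  chi_3          1             -1              1               -1            1               -1            
  chi_4          1             exp(-2*I*pi/3)  exp(2*I*pi/3)   1             exp(-2*I*pi/3)  exp(2*I*pi/3) 
  chi_5          1             exp(-I*pi/3)    exp(-2*I*pi/3)  -1            exp(2*I*pi/3)   exp(I*pi/3)   

Spot check: chi_4(0) = zeta_6^(4*0) = zeta_6^0 = 1.

Justification: Z/6Z is abelian, so all 6 irreducible complex representations are 1-dimensional. They are given by chi_k(m) = zeta_6^(k*m) for k = 0,...,5. Row orthogonality: sum_m chi_k(m) conj(chi_l(m)) = 6 * [k = l].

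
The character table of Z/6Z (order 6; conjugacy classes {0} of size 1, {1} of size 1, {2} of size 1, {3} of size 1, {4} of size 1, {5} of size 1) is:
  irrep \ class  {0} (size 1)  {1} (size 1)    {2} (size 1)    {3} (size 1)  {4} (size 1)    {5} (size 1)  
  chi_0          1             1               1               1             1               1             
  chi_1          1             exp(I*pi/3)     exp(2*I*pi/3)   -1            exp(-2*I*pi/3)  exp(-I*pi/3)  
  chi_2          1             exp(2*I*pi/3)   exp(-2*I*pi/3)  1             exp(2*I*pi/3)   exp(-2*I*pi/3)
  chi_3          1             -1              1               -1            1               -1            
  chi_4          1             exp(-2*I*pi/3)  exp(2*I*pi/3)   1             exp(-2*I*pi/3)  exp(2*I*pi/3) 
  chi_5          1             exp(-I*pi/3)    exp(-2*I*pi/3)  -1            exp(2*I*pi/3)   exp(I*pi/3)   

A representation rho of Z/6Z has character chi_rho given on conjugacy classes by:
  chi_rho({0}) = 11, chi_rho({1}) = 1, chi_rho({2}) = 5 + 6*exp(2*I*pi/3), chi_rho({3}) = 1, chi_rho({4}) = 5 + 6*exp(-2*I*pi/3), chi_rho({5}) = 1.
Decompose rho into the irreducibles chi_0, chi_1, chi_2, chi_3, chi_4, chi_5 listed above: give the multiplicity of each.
Multiplicities: chi_0: 3, chi_1: 3, chi_2: 0, chi_3: 2, chi_4: 3, chi_5: 0.

Solution. Use <chi_rho, chi> = (1/|G|) sum_C |C| * chi_rho(C) * conj(chi(C)) with |G| = 6 for each irreducible chi in the table:
  <chi_rho, chi_0> = (1/6)[1*(11)*conj(1) + 1*(1)*conj(1) + 1*(5 + 6*exp(2*I*pi/3))*conj(1) + 1*(1)*conj(1) + 1*(5 + 6*exp(-2*I*pi/3))*conj(1) + 1*(1)*conj(1)]
      = (1/6)[(11) + (1) + (5 + 6*exp(2*I*pi/3)) + (1) + (5 + 6*exp(-2*I*pi/3)) + (1)] = 18/6 = 3
  <chi_rho, chi_1> = (1/6)[1*(11)*conj(1) + 1*(1)*conj(exp(I*pi/3)) + 1*(5 + 6*exp(2*I*pi/3))*conj(exp(2*I*pi/3)) + 1*(1)*conj(-1) + 1*(5 + 6*exp(-2*I*pi/3))*conj(exp(-2*I*pi/3)) + 1*(1)*conj(exp(-I*pi/3))]
      = (1/6)[(11) + (exp(-I*pi/3)) + (6 + 5*exp(-2*I*pi/3)) + (-1) + (6 + 5*exp(2*I*pi/3)) + (exp(I*pi/3))] = 18/6 = 3
  <chi_rho, chi_2> = (1/6)[1*(11)*conj(1) + 1*(1)*conj(exp(2*I*pi/3)) + 1*(5 + 6*exp(2*I*pi/3))*conj(exp(-2*I*pi/3)) + 1*(1)*conj(1) + 1*(5 + 6*exp(-2*I*pi/3))*conj(exp(2*I*pi/3)) + 1*(1)*conj(exp(-2*I*pi/3))]
      = (1/6)[(11) + (3*exp(-I*pi/3) + exp(-2*I*pi/3) + 3*exp(2*I*pi/3)) + (6*exp(-2*I*pi/3) + 5*exp(2*I*pi/3)) + (1) + (5*exp(-2*I*pi/3) + 6*exp(2*I*pi/3)) + (3*exp(-2*I*pi/3) + exp(2*I*pi/3) + 3*exp(I*pi/3))] = 0/6 = 0
  <chi_rho, chi_3> = (1/6)[1*(11)*conj(1) + 1*(1)*conj(-1) + 1*(5 + 6*exp(2*I*pi/3))*conj(1) + 1*(1)*conj(-1) + 1*(5 + 6*exp(-2*I*pi/3))*conj(1) + 1*(1)*conj(-1)]
      = (1/6)[(11) + (-1) + (5 + 6*exp(2*I*pi/3)) + (-1) + (5 + 6*exp(-2*I*pi/3)) + (-1)] = 12/6 = 2
  <chi_rho, chi_4> = (1/6)[1*(11)*conj(1) + 1*(1)*conj(exp(-2*I*pi/3)) + 1*(5 + 6*exp(2*I*pi/3))*conj(exp(2*I*pi/3)) + 1*(1)*conj(1) + 1*(5 + 6*exp(-2*I*pi/3))*conj(exp(-2*I*pi/3)) + 1*(1)*conj(exp(2*I*pi/3))]
      = (1/6)[(11) + (exp(2*I*pi/3)) + (6 + 5*exp(-2*I*pi/3)) + (1) + (6 + 5*exp(2*I*pi/3)) + (exp(-2*I*pi/3))] = 18/6 = 3
  <chi_rho, chi_5> = (1/6)[1*(11)*conj(1) + 1*(1)*conj(exp(-I*pi/3)) + 1*(5 + 6*exp(2*I*pi/3))*conj(exp(-2*I*pi/3)) + 1*(1)*conj(-1) + 1*(5 + 6*exp(-2*I*pi/3))*conj(exp(2*I*pi/3)) + 1*(1)*conj(exp(I*pi/3))]
      = (1/6)[(11) + (3*exp(-I*pi/3) + exp(I*pi/3) + 3*exp(2*I*pi/3)) + (6*exp(-2*I*pi/3) + 5*exp(2*I*pi/3)) + (-1) + (5*exp(-2*I*pi/3) + 6*exp(2*I*pi/3)) + (3*exp(-2*I*pi/3) + exp(-I*pi/3) + 3*exp(I*pi/3))] = 0/6 = 0
(Exp terms are combined using exp(i*s)*conj(exp(i*t)) = exp(i*(s-t)), and sums of them are collapsed using the identity that for every m > 1 the m distinct m-th roots of unity sum to 0, e.g. 1 + exp(2*I*pi/3) + exp(-2*I*pi/3) = 0.)
Dimension check: dim(rho) = sum (mult * dim) = 3*1 + 3*1 + 0*1 + 2*1 + 3*1 + 0*1 = 11 = chi_rho(e) = 11.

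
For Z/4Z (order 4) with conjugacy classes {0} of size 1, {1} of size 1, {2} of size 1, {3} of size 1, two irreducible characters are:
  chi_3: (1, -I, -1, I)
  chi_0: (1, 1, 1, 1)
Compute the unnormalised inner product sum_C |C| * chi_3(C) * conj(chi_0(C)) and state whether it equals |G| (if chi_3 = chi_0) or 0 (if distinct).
Sum = 0; so <chi_3, chi_0> = 0 (distinct irreducibles are orthogonal).

Proof sketch: Compute term by term over conjugacy classes (|C| * chi_3(C) * conj(chi_0(C))):
  1*(1)*conj(1) + 1*(-I)*conj(1) + 1*(-1)*conj(1) + 1*(I)*conj(1)
  = (1) + (-I) + (-1) + (I)
  = 0.
(Exp terms are combined using exp(i*s)*conj(exp(i*t)) = exp(i*(s-t)), and sums of them are collapsed using the identity that for every m > 1 the m distinct m-th roots of unity sum to 0, e.g. 1 + exp(2*I*pi/3) + exp(-2*I*pi/3) = 0.)
Dividing by |G| = 4 gives 0/4 = 0, matching the row-orthogonality relation <chi_3, chi_0> = [chi_3 = chi_0].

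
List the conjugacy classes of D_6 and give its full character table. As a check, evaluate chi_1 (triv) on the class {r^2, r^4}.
Conjugacy classes: {e} of size 1, {r^3} of size 1, {r^1, r^5} of size 2, {r^2, r^4} of size 2, {s, sr^2, ...} of size 3, {sr, sr^3, ...} of size 3.
Character table:
  irrep \ class              {e} (size 1)  {r^3} (size 1)  {r^1, r^5} (size 2)  {r^2, r^4} (size 2)  {s, sr^2, ...} (size 3)  {sr, sr^3, ...} (size 3)
  chi_1 (triv)               1             1               1                    1                    1                        1                       
  chi_2 (sign: r->1, s->-1)  1             1               1                    1                    -1                       -1                      
  chi_3 (r->-1, s->1)        1             -1              -1                   1                    1                        -1                      
  chi_4 (r->-1, s->-1)       1             -1              -1                   1                    -1                       1                       
  chi_5 (2d, j=1)            2             -2              1                    -1                   0                        0                       
  chi_6 (2d, j=2)            2             2               -1                   -1                   0                        0                       

Spot check: chi_1 (triv) on {r^2, r^4} = 1.

D_6 has order 2*6 = 12 with 6 conjugacy classes, hence 6 irreducibles. Sum of squared dims 1 + 1 + 1 + 1 + 4 + 4 = 12 = |G|. Linear characters come from the abelianisation; the 2-dimensional irreps have character r^k -> 2*cos(2*pi*j*k/6), reflections -> 0.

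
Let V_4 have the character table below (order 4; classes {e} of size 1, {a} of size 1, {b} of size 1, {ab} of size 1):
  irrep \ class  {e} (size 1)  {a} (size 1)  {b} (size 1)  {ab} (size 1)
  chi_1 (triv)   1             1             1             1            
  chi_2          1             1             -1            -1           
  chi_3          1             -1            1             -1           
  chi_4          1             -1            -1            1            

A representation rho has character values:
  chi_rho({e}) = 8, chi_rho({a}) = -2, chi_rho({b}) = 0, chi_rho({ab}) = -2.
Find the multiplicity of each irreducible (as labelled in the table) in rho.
Multiplicities: chi_1: 1, chi_2: 2, chi_3: 3, chi_4: 2.

Reasoning: Use <chi_rho, chi> = (1/|G|) sum_C |C| * chi_rho(C) * conj(chi(C)) with |G| = 4 for each irreducible chi in the table:
  <chi_rho, chi_1> = (1/4)[1*(8)*conj(1) + 1*(-2)*conj(1) + 1*(0)*conj(1) + 1*(-2)*conj(1)]
      = (1/4)[(8) + (-2) + (0) + (-2)] = 4/4 = 1
  <chi_rho, chi_2> = (1/4)[1*(8)*conj(1) + 1*(-2)*conj(1) + 1*(0)*conj(-1) + 1*(-2)*conj(-1)]
      = (1/4)[(8) + (-2) + (0) + (2)] = 8/4 = 2
  <chi_rho, chi_3> = (1/4)[1*(8)*conj(1) + 1*(-2)*conj(-1) + 1*(0)*conj(1) + 1*(-2)*conj(-1)]
      = (1/4)[(8) + (2) + (0) + (2)] = 12/4 = 3
  <chi_rho, chi_4> = (1/4)[1*(8)*conj(1) + 1*(-2)*conj(-1) + 1*(0)*conj(-1) + 1*(-2)*conj(1)]
      = (1/4)[(8) + (2) + (0) + (-2)] = 8/4 = 2
Dimension check: dim(rho) = sum (mult * dim) = 1*1 + 2*1 + 3*1 + 2*1 = 8 = chi_rho(e) = 8.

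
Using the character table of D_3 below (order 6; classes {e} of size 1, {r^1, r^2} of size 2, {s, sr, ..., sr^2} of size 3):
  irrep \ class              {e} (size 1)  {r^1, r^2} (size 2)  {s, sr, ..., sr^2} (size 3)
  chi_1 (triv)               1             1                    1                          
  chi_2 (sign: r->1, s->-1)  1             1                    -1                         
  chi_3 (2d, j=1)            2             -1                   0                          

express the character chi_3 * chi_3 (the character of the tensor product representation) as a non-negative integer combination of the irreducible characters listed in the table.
chi_3 tensor chi_3 = chi_1 + chi_2 + chi_3 (all other irreducibles have multiplicity 0).

Reasoning: The character of a tensor product is the pointwise product (chi_3 * chi_3)(C) = chi_3(C) * chi_3(C):
  {e}: (2)*(2), {r^1, r^2}: (-1)*(-1), {s, sr, ..., sr^2}: (0)*(0)
so (chi_3 * chi_3) takes values
  {e} -> 4, {r^1, r^2} -> 1, {s, sr, ..., sr^2} -> 0.
Now take the inner product of this character with each irreducible chi from the table, <chi_3*chi_3, chi> = (1/6) sum_C |C| (chi_3*chi_3)(C) conj(chi(C)):
  <chi_3*chi_3, chi_1> = (1/6)[1*(4)*conj(1) + 2*(1)*conj(1) + 3*(0)*conj(1)]
      = (1/6)[(4) + (2) + (0)] = 6/6 = 1
  <chi_3*chi_3, chi_2> = (1/6)[1*(4)*conj(1) + 2*(1)*conj(1) + 3*(0)*conj(-1)]
      = (1/6)[(4) + (2) + (0)] = 6/6 = 1
  <chi_3*chi_3, chi_3> = (1/6)[1*(4)*conj(2) + 2*(1)*conj(-1) + 3*(0)*conj(0)]
      = (1/6)[(8) + (-2) + (0)] = 6/6 = 1
Hence the multiplicities are chi_1: 1, chi_2: 1, chi_3: 1. Dimension check: dim(chi_3)*dim(chi_3) = 2*2 = 4 and sum (mult * dim) = 1*1 + 1*1 + 1*2 = 4.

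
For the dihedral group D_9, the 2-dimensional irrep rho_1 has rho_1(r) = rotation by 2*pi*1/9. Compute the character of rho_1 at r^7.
chi_{rho_1}(r^7) = 2*cos(2*pi*1*7/9) = 2*cos(4*pi/9)

Explanation: rho_1(r^7) is rotation by angle 2*pi*1*7/9, whose trace is 2*cos(2*pi*1*7/9) = 2*cos(4*pi/9).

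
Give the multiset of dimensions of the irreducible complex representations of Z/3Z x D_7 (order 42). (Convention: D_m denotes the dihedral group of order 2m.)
Dimensions: 1, 1, 1, 1, 1, 1, 2, 2, 2, 2, 2, 2, 2, 2, 2

Reasoning: There are 15 irreducibles (= number of conjugacy classes). Their dimensions d_i satisfy sum d_i^2 = |G| = 42: 1 + 1 + 1 + 1 + 1 + 1 + 4 + 4 + 4 + 4 + 4 + 4 + 4 + 4 + 4 = 42. (For the product with Z/3Z: each of the 3 1-dim characters of Z/3Z tensors with each irrep of D_7, giving 3 copies of each D_7-dimension.)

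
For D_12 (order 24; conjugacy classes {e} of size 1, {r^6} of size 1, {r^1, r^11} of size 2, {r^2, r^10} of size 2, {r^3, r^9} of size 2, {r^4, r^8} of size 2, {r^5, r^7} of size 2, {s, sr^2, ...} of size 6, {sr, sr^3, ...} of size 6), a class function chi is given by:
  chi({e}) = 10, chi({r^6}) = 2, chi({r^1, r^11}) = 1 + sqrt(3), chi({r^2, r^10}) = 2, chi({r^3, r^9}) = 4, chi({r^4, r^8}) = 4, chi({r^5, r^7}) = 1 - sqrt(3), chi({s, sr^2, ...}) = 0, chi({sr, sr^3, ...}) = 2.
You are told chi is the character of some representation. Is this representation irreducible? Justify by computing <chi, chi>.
Not irreducible (reducible): <chi, chi> = 9 > 1.

Proof sketch: <chi, chi> = (1/|G|) sum_C |C| * |chi(C)|^2 = (1/24)[1*|10|^2 + 1*|2|^2 + 2*|1 + sqrt(3)|^2 + 2*|2|^2 + 2*|4|^2 + 2*|4|^2 + 2*|1 - sqrt(3)|^2 + 6*|0|^2 + 6*|2|^2]
  = (1/24)[(100) + (4) + (4*sqrt(3) + 8) + (8) + (32) + (32) + (8 - 4*sqrt(3)) + (0) + (24)] = 216/24 = 9.
A character is irreducible iff <chi, chi> = 1, so this representation is reducible.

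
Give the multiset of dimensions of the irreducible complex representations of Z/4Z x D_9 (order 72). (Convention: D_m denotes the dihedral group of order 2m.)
Dimensions: 1, 1, 1, 1, 1, 1, 1, 1, 2, 2, 2, 2, 2, 2, 2, 2, 2, 2, 2, 2, 2, 2, 2, 2

There are 24 irreducibles (= number of conjugacy classes). Their dimensions d_i satisfy sum d_i^2 = |G| = 72: 1 + 1 + 1 + 1 + 1 + 1 + 1 + 1 + 4 + 4 + 4 + 4 + 4 + 4 + 4 + 4 + 4 + 4 + 4 + 4 + 4 + 4 + 4 + 4 = 72. (For the product with Z/4Z: each of the 4 1-dim characters of Z/4Z tensors with each irrep of D_9, giving 4 copies of each D_9-dimension.)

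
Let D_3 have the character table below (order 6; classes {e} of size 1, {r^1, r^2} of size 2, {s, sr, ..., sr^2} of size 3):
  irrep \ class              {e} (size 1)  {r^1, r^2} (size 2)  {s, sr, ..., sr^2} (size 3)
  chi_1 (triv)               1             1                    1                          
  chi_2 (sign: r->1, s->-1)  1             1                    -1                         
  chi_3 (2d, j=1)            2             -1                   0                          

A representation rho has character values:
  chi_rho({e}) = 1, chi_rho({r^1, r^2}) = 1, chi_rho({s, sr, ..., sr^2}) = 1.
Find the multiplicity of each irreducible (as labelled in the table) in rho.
Multiplicities: chi_1: 1, chi_2: 0, chi_3: 0.

Reasoning: Use <chi_rho, chi> = (1/|G|) sum_C |C| * chi_rho(C) * conj(chi(C)) with |G| = 6 for each irreducible chi in the table:
  <chi_rho, chi_1> = (1/6)[1*(1)*conj(1) + 2*(1)*conj(1) + 3*(1)*conj(1)]
      = (1/6)[(1) + (2) + (3)] = 6/6 = 1
  <chi_rho, chi_2> = (1/6)[1*(1)*conj(1) + 2*(1)*conj(1) + 3*(1)*conj(-1)]
      = (1/6)[(1) + (2) + (-3)] = 0/6 = 0
  <chi_rho, chi_3> = (1/6)[1*(1)*conj(2) + 2*(1)*conj(-1) + 3*(1)*conj(0)]
      = (1/6)[(2) + (-2) + (0)] = 0/6 = 0
Dimension check: dim(rho) = sum (mult * dim) = 1*1 + 0*1 + 0*2 = 1 = chi_rho(e) = 1.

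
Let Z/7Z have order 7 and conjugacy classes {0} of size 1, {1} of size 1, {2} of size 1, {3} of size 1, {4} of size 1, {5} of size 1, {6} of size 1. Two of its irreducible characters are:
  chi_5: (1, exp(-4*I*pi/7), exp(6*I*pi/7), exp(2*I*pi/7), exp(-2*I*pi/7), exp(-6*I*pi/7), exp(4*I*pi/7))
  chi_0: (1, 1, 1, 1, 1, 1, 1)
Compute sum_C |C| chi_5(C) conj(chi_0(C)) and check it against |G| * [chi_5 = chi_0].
Sum = 0; so <chi_5, chi_0> = 0 (distinct irreducibles are orthogonal).

Explanation: Compute term by term over conjugacy classes (|C| * chi_5(C) * conj(chi_0(C))):
  1*(1)*conj(1) + 1*(exp(-4*I*pi/7))*conj(1) + 1*(exp(6*I*pi/7))*conj(1) + 1*(exp(2*I*pi/7))*conj(1) + 1*(exp(-2*I*pi/7))*conj(1) + 1*(exp(-6*I*pi/7))*conj(1) + 1*(exp(4*I*pi/7))*conj(1)
  = (1) + (exp(-4*I*pi/7)) + (exp(6*I*pi/7)) + (exp(2*I*pi/7)) + (exp(-2*I*pi/7)) + (exp(-6*I*pi/7)) + (exp(4*I*pi/7))
  = 0.
(Exp terms are combined using exp(i*s)*conj(exp(i*t)) = exp(i*(s-t)), and sums of them are collapsed using the identity that for every m > 1 the m distinct m-th roots of unity sum to 0, e.g. 1 + exp(2*I*pi/3) + exp(-2*I*pi/3) = 0.)
Dividing by |G| = 7 gives 0/7 = 0, matching the row-orthogonality relation <chi_5, chi_0> = [chi_5 = chi_0].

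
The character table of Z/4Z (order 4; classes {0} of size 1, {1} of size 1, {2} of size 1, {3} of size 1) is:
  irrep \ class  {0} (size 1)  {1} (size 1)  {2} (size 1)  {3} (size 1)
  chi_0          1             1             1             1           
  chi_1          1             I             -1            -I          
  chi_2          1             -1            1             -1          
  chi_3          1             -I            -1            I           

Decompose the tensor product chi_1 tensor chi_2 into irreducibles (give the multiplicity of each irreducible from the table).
chi_1 tensor chi_2 = chi_3 (all other irreducibles have multiplicity 0).

Explanation: The character of a tensor product is the pointwise product (chi_1 * chi_2)(C) = chi_1(C) * chi_2(C):
  {0}: (1)*(1), {1}: (I)*(-1), {2}: (-1)*(1), {3}: (-I)*(-1)
so (chi_1 * chi_2) takes values
  {0} -> 1, {1} -> -I, {2} -> -1, {3} -> I.
Now take the inner product of this character with each irreducible chi from the table, <chi_1*chi_2, chi> = (1/4) sum_C |C| (chi_1*chi_2)(C) conj(chi(C)):
  <chi_1*chi_2, chi_0> = (1/4)[1*(1)*conj(1) + 1*(-I)*conj(1) + 1*(-1)*conj(1) + 1*(I)*conj(1)]
      = (1/4)[(1) + (-I) + (-1) + (I)] = 0/4 = 0
  <chi_1*chi_2, chi_1> = (1/4)[1*(1)*conj(1) + 1*(-I)*conj(I) + 1*(-1)*conj(-1) + 1*(I)*conj(-I)]
      = (1/4)[(1) + (-1) + (1) + (-1)] = 0/4 = 0
  <chi_1*chi_2, chi_2> = (1/4)[1*(1)*conj(1) + 1*(-I)*conj(-1) + 1*(-1)*conj(1) + 1*(I)*conj(-1)]
      = (1/4)[(1) + (I) + (-1) + (-I)] = 0/4 = 0
  <chi_1*chi_2, chi_3> = (1/4)[1*(1)*conj(1) + 1*(-I)*conj(-I) + 1*(-1)*conj(-1) + 1*(I)*conj(I)]
      = (1/4)[(1) + (1) + (1) + (1)] = 4/4 = 1
(Exp terms are combined using exp(i*s)*conj(exp(i*t)) = exp(i*(s-t)), and sums of them are collapsed using the identity that for every m > 1 the m distinct m-th roots of unity sum to 0, e.g. 1 + exp(2*I*pi/3) + exp(-2*I*pi/3) = 0.)
Hence the multiplicities are chi_3: 1. Dimension check: dim(chi_1)*dim(chi_2) = 1*1 = 1 and sum (mult * dim) = 1*1 = 1.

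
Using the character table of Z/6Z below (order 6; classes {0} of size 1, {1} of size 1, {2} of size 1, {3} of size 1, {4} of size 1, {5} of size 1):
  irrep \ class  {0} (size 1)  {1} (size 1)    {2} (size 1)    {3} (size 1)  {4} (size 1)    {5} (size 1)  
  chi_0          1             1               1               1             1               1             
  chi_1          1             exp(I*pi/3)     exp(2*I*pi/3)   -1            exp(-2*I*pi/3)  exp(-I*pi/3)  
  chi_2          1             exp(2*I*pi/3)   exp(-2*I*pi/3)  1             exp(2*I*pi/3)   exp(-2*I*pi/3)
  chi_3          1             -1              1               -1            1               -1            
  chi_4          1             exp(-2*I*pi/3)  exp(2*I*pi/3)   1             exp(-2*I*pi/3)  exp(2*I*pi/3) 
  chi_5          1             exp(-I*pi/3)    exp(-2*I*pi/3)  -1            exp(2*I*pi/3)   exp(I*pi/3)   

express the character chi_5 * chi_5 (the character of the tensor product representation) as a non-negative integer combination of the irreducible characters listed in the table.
chi_5 tensor chi_5 = chi_4 (all other irreducibles have multiplicity 0).

The character of a tensor product is the pointwise product (chi_5 * chi_5)(C) = chi_5(C) * chi_5(C):
  {0}: (1)*(1), {1}: (exp(-I*pi/3))*(exp(-I*pi/3)), {2}: (exp(-2*I*pi/3))*(exp(-2*I*pi/3)), {3}: (-1)*(-1), {4}: (exp(2*I*pi/3))*(exp(2*I*pi/3)), {5}: (exp(I*pi/3))*(exp(I*pi/3))
so (chi_5 * chi_5) takes values
  {0} -> 1, {1} -> exp(-2*I*pi/3), {2} -> exp(2*I*pi/3), {3} -> 1, {4} -> exp(-2*I*pi/3), {5} -> exp(2*I*pi/3).
Now take the inner product of this character with each irreducible chi from the table, <chi_5*chi_5, chi> = (1/6) sum_C |C| (chi_5*chi_5)(C) conj(chi(C)):
  <chi_5*chi_5, chi_0> = (1/6)[1*(1)*conj(1) + 1*(exp(-2*I*pi/3))*conj(1) + 1*(exp(2*I*pi/3))*conj(1) + 1*(1)*conj(1) + 1*(exp(-2*I*pi/3))*conj(1) + 1*(exp(2*I*pi/3))*conj(1)]
      = (1/6)[(1) + (exp(-2*I*pi/3)) + (exp(2*I*pi/3)) + (1) + (exp(-2*I*pi/3)) + (exp(2*I*pi/3))] = 0/6 = 0
  <chi_5*chi_5, chi_1> = (1/6)[1*(1)*conj(1) + 1*(exp(-2*I*pi/3))*conj(exp(I*pi/3)) + 1*(exp(2*I*pi/3))*conj(exp(2*I*pi/3)) + 1*(1)*conj(-1) + 1*(exp(-2*I*pi/3))*conj(exp(-2*I*pi/3)) + 1*(exp(2*I*pi/3))*conj(exp(-I*pi/3))]
      = (1/6)[(1) + (-1) + (1) + (-1) + (1) + (-1)] = 0/6 = 0
  <chi_5*chi_5, chi_2> = (1/6)[1*(1)*conj(1) + 1*(exp(-2*I*pi/3))*conj(exp(2*I*pi/3)) + 1*(exp(2*I*pi/3))*conj(exp(-2*I*pi/3)) + 1*(1)*conj(1) + 1*(exp(-2*I*pi/3))*conj(exp(2*I*pi/3)) + 1*(exp(2*I*pi/3))*conj(exp(-2*I*pi/3))]
      = (1/6)[(1) + (exp(2*I*pi/3)) + (exp(-2*I*pi/3)) + (1) + (exp(2*I*pi/3)) + (exp(-2*I*pi/3))] = 0/6 = 0
  <chi_5*chi_5, chi_3> = (1/6)[1*(1)*conj(1) + 1*(exp(-2*I*pi/3))*conj(-1) + 1*(exp(2*I*pi/3))*conj(1) + 1*(1)*conj(-1) + 1*(exp(-2*I*pi/3))*conj(1) + 1*(exp(2*I*pi/3))*conj(-1)]
      = (1/6)[(1) + (-exp(-2*I*pi/3)) + (exp(2*I*pi/3)) + (-1) + (exp(-2*I*pi/3)) + (-exp(2*I*pi/3))] = 0/6 = 0
  <chi_5*chi_5, chi_4> = (1/6)[1*(1)*conj(1) + 1*(exp(-2*I*pi/3))*conj(exp(-2*I*pi/3)) + 1*(exp(2*I*pi/3))*conj(exp(2*I*pi/3)) + 1*(1)*conj(1) + 1*(exp(-2*I*pi/3))*conj(exp(-2*I*pi/3)) + 1*(exp(2*I*pi/3))*conj(exp(2*I*pi/3))]
      = (1/6)[(1) + (1) + (1) + (1) + (1) + (1)] = 6/6 = 1
  <chi_5*chi_5, chi_5> = (1/6)[1*(1)*conj(1) + 1*(exp(-2*I*pi/3))*conj(exp(-I*pi/3)) + 1*(exp(2*I*pi/3))*conj(exp(-2*I*pi/3)) + 1*(1)*conj(-1) + 1*(exp(-2*I*pi/3))*conj(exp(2*I*pi/3)) + 1*(exp(2*I*pi/3))*conj(exp(I*pi/3))]
      = (1/6)[(1) + (exp(-I*pi/3)) + (exp(-2*I*pi/3)) + (-1) + (exp(2*I*pi/3)) + (exp(I*pi/3))] = 0/6 = 0
(Exp terms are combined using exp(i*s)*conj(exp(i*t)) = exp(i*(s-t)), and sums of them are collapsed using the identity that for every m > 1 the m distinct m-th roots of unity sum to 0, e.g. 1 + exp(2*I*pi/3) + exp(-2*I*pi/3) = 0.)
Hence the multiplicities are chi_4: 1. Dimension check: dim(chi_5)*dim(chi_5) = 1*1 = 1 and sum (mult * dim) = 1*1 = 1.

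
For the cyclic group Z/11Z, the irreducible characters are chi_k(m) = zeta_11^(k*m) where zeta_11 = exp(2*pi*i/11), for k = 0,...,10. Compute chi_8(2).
chi_8(2) = zeta_11^16 = exp(10*I*pi/11)

Reasoning: chi_8(2) = zeta_11^(8*2) = zeta_11^16. Since zeta_11^11 = 1, this equals zeta_11^5 = exp(2*pi*i*5/11) = exp(10*I*pi/11).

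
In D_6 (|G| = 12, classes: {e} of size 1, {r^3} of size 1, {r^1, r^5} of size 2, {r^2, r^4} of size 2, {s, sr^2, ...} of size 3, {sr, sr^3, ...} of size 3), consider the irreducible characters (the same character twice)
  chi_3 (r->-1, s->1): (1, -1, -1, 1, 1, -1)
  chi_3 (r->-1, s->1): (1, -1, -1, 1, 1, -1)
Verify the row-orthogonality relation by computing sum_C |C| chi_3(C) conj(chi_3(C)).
Sum = 12 = |G| = 12; so <chi_3, chi_3> = 1 (norm-1 confirms irreducibility).

Compute term by term over conjugacy classes (|C| * chi_3(C) * conj(chi_3(C))):
  1*(1)*conj(1) + 1*(-1)*conj(-1) + 2*(-1)*conj(-1) + 2*(1)*conj(1) + 3*(1)*conj(1) + 3*(-1)*conj(-1)
  = (1) + (1) + (2) + (2) + (3) + (3)
  = 12.
Dividing by |G| = 12 gives 12/12 = 1, matching the row-orthogonality relation <chi_3, chi_3> = [chi_3 = chi_3].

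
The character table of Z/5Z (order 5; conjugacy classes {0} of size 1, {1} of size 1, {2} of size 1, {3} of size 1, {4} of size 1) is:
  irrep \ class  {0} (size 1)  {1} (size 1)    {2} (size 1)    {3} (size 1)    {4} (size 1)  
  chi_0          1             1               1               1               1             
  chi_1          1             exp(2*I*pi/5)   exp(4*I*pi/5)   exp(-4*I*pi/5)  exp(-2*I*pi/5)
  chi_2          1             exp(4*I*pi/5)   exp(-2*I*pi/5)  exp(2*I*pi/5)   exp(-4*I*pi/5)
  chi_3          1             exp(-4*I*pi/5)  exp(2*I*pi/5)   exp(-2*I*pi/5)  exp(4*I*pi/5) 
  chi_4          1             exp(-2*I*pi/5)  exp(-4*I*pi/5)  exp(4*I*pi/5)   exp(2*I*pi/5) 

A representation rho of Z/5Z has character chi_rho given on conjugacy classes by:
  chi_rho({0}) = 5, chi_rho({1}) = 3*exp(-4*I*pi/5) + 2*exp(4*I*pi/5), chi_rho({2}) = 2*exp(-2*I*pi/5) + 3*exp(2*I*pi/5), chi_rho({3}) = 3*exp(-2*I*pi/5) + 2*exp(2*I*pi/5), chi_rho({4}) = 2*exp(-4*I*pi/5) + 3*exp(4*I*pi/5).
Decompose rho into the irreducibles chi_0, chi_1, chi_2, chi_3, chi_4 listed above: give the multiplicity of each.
Multiplicities: chi_0: 0, chi_1: 0, chi_2: 2, chi_3: 3, chi_4: 0.

Reasoning: Use <chi_rho, chi> = (1/|G|) sum_C |C| * chi_rho(C) * conj(chi(C)) with |G| = 5 for each irreducible chi in the table:
  <chi_rho, chi_0> = (1/5)[1*(5)*conj(1) + 1*(3*exp(-4*I*pi/5) + 2*exp(4*I*pi/5))*conj(1) + 1*(2*exp(-2*I*pi/5) + 3*exp(2*I*pi/5))*conj(1) + 1*(3*exp(-2*I*pi/5) + 2*exp(2*I*pi/5))*conj(1) + 1*(2*exp(-4*I*pi/5) + 3*exp(4*I*pi/5))*conj(1)]
      = (1/5)[(5) + (3*exp(-4*I*pi/5) + 2*exp(4*I*pi/5)) + (2*exp(-2*I*pi/5) + 3*exp(2*I*pi/5)) + (3*exp(-2*I*pi/5) + 2*exp(2*I*pi/5)) + (2*exp(-4*I*pi/5) + 3*exp(4*I*pi/5))] = 0/5 = 0
  <chi_rho, chi_1> = (1/5)[1*(5)*conj(1) + 1*(3*exp(-4*I*pi/5) + 2*exp(4*I*pi/5))*conj(exp(2*I*pi/5)) + 1*(2*exp(-2*I*pi/5) + 3*exp(2*I*pi/5))*conj(exp(4*I*pi/5)) + 1*(3*exp(-2*I*pi/5) + 2*exp(2*I*pi/5))*conj(exp(-4*I*pi/5)) + 1*(2*exp(-4*I*pi/5) + 3*exp(4*I*pi/5))*conj(exp(-2*I*pi/5))]
      = (1/5)[(5) + (3*exp(4*I*pi/5) + 2*exp(2*I*pi/5)) + (3*exp(-2*I*pi/5) + 2*exp(4*I*pi/5)) + (2*exp(-4*I*pi/5) + 3*exp(2*I*pi/5)) + (2*exp(-2*I*pi/5) + 3*exp(-4*I*pi/5))] = 0/5 = 0
  <chi_rho, chi_2> = (1/5)[1*(5)*conj(1) + 1*(3*exp(-4*I*pi/5) + 2*exp(4*I*pi/5))*conj(exp(4*I*pi/5)) + 1*(2*exp(-2*I*pi/5) + 3*exp(2*I*pi/5))*conj(exp(-2*I*pi/5)) + 1*(3*exp(-2*I*pi/5) + 2*exp(2*I*pi/5))*conj(exp(2*I*pi/5)) + 1*(2*exp(-4*I*pi/5) + 3*exp(4*I*pi/5))*conj(exp(-4*I*pi/5))]
      = (1/5)[(5) + (2 + 3*exp(2*I*pi/5)) + (2 + 3*exp(4*I*pi/5)) + (2 + 3*exp(-4*I*pi/5)) + (2 + 3*exp(-2*I*pi/5))] = 10/5 = 2
  <chi_rho, chi_3> = (1/5)[1*(5)*conj(1) + 1*(3*exp(-4*I*pi/5) + 2*exp(4*I*pi/5))*conj(exp(-4*I*pi/5)) + 1*(2*exp(-2*I*pi/5) + 3*exp(2*I*pi/5))*conj(exp(2*I*pi/5)) + 1*(3*exp(-2*I*pi/5) + 2*exp(2*I*pi/5))*conj(exp(-2*I*pi/5)) + 1*(2*exp(-4*I*pi/5) + 3*exp(4*I*pi/5))*conj(exp(4*I*pi/5))]
      = (1/5)[(5) + (3 + 2*exp(-2*I*pi/5)) + (3 + 2*exp(-4*I*pi/5)) + (3 + 2*exp(4*I*pi/5)) + (3 + 2*exp(2*I*pi/5))] = 15/5 = 3
  <chi_rho, chi_4> = (1/5)[1*(5)*conj(1) + 1*(3*exp(-4*I*pi/5) + 2*exp(4*I*pi/5))*conj(exp(-2*I*pi/5)) + 1*(2*exp(-2*I*pi/5) + 3*exp(2*I*pi/5))*conj(exp(-4*I*pi/5)) + 1*(3*exp(-2*I*pi/5) + 2*exp(2*I*pi/5))*conj(exp(4*I*pi/5)) + 1*(2*exp(-4*I*pi/5) + 3*exp(4*I*pi/5))*conj(exp(2*I*pi/5))]
      = (1/5)[(5) + (3*exp(-2*I*pi/5) + 2*exp(-4*I*pi/5)) + (3*exp(-4*I*pi/5) + 2*exp(2*I*pi/5)) + (2*exp(-2*I*pi/5) + 3*exp(4*I*pi/5)) + (2*exp(4*I*pi/5) + 3*exp(2*I*pi/5))] = 0/5 = 0
(Exp terms are combined using exp(i*s)*conj(exp(i*t)) = exp(i*(s-t)), and sums of them are collapsed using the identity that for every m > 1 the m distinct m-th roots of unity sum to 0, e.g. 1 + exp(2*I*pi/3) + exp(-2*I*pi/3) = 0.)
Dimension check: dim(rho) = sum (mult * dim) = 0*1 + 0*1 + 2*1 + 3*1 + 0*1 = 5 = chi_rho(e) = 5.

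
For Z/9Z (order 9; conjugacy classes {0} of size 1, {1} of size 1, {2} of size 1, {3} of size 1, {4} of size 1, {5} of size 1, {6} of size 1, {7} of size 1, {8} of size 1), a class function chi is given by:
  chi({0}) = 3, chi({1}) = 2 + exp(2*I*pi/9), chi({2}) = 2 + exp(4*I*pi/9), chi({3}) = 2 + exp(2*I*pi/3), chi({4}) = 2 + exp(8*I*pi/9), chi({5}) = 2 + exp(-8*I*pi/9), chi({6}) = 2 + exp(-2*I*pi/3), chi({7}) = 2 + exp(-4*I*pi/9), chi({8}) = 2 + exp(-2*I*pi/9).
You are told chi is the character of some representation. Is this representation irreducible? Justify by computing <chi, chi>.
Not irreducible (reducible): <chi, chi> = 5 > 1.

Details: <chi, chi> = (1/|G|) sum_C |C| * |chi(C)|^2 = (1/9)[1*|3|^2 + 1*|2 + exp(2*I*pi/9)|^2 + 1*|2 + exp(4*I*pi/9)|^2 + 1*|2 + exp(2*I*pi/3)|^2 + 1*|2 + exp(8*I*pi/9)|^2 + 1*|2 + exp(-8*I*pi/9)|^2 + 1*|2 + exp(-2*I*pi/3)|^2 + 1*|2 + exp(-4*I*pi/9)|^2 + 1*|2 + exp(-2*I*pi/9)|^2]
  = (1/9)[(9) + (5 + 2*exp(-2*I*pi/9) + 2*exp(2*I*pi/9)) + (5 + 2*exp(-4*I*pi/9) + 2*exp(4*I*pi/9)) + (3) + (5 + 2*exp(-8*I*pi/9) + 2*exp(8*I*pi/9)) + (5 + 2*exp(-8*I*pi/9) + 2*exp(8*I*pi/9)) + (3) + (5 + 2*exp(-4*I*pi/9) + 2*exp(4*I*pi/9)) + (5 + 2*exp(-2*I*pi/9) + 2*exp(2*I*pi/9))] = 45/9 = 5.
(Exp terms are combined using exp(i*s)*conj(exp(i*t)) = exp(i*(s-t)), and sums of them are collapsed using the identity that for every m > 1 the m distinct m-th roots of unity sum to 0, e.g. 1 + exp(2*I*pi/3) + exp(-2*I*pi/3) = 0.)
A character is irreducible iff <chi, chi> = 1, so this representation is reducible.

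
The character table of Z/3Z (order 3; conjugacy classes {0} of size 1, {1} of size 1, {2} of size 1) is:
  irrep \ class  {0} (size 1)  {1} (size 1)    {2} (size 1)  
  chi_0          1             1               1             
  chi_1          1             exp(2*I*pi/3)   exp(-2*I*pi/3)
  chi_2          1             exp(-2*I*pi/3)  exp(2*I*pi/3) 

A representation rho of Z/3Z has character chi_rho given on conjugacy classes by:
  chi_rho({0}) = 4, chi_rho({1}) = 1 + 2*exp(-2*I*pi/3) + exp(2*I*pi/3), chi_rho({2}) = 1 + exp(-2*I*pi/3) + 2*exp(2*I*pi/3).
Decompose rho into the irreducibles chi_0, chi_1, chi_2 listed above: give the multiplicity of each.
Multiplicities: chi_0: 1, chi_1: 1, chi_2: 2.

Reasoning: Use <chi_rho, chi> = (1/|G|) sum_C |C| * chi_rho(C) * conj(chi(C)) with |G| = 3 for each irreducible chi in the table:
  <chi_rho, chi_0> = (1/3)[1*(4)*conj(1) + 1*(1 + 2*exp(-2*I*pi/3) + exp(2*I*pi/3))*conj(1) + 1*(1 + exp(-2*I*pi/3) + 2*exp(2*I*pi/3))*conj(1)]
      = (1/3)[(4) + (1 + 2*exp(-2*I*pi/3) + exp(2*I*pi/3)) + (1 + exp(-2*I*pi/3) + 2*exp(2*I*pi/3))] = 3/3 = 1
  <chi_rho, chi_1> = (1/3)[1*(4)*conj(1) + 1*(1 + 2*exp(-2*I*pi/3) + exp(2*I*pi/3))*conj(exp(2*I*pi/3)) + 1*(1 + exp(-2*I*pi/3) + 2*exp(2*I*pi/3))*conj(exp(-2*I*pi/3))]
      = (1/3)[(4) + (1 + exp(-2*I*pi/3) + 2*exp(2*I*pi/3)) + (1 + 2*exp(-2*I*pi/3) + exp(2*I*pi/3))] = 3/3 = 1
  <chi_rho, chi_2> = (1/3)[1*(4)*conj(1) + 1*(1 + 2*exp(-2*I*pi/3) + exp(2*I*pi/3))*conj(exp(-2*I*pi/3)) + 1*(1 + exp(-2*I*pi/3) + 2*exp(2*I*pi/3))*conj(exp(2*I*pi/3))]
      = (1/3)[(4) + (1) + (1)] = 6/3 = 2
(Exp terms are combined using exp(i*s)*conj(exp(i*t)) = exp(i*(s-t)), and sums of them are collapsed using the identity that for every m > 1 the m distinct m-th roots of unity sum to 0, e.g. 1 + exp(2*I*pi/3) + exp(-2*I*pi/3) = 0.)
Dimension check: dim(rho) = sum (mult * dim) = 1*1 + 1*1 + 2*1 = 4 = chi_rho(e) = 4.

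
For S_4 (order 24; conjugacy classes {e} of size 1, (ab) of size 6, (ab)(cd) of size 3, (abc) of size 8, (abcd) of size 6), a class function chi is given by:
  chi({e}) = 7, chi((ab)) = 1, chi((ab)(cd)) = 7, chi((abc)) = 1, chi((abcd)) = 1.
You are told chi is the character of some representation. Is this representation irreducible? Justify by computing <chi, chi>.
Not irreducible (reducible): <chi, chi> = 9 > 1.

Reasoning: <chi, chi> = (1/|G|) sum_C |C| * |chi(C)|^2 = (1/24)[1*|7|^2 + 6*|1|^2 + 3*|7|^2 + 8*|1|^2 + 6*|1|^2]
  = (1/24)[(49) + (6) + (147) + (8) + (6)] = 216/24 = 9.
A character is irreducible iff <chi, chi> = 1, so this representation is reducible.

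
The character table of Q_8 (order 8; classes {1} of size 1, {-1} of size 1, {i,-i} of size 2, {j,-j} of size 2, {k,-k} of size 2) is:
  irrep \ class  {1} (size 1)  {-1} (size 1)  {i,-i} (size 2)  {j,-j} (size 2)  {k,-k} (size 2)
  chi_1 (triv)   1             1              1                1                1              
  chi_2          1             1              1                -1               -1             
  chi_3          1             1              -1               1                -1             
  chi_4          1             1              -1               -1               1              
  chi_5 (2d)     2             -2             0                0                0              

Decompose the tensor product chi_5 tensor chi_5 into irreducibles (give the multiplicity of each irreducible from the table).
chi_5 tensor chi_5 = chi_1 + chi_2 + chi_3 + chi_4 (all other irreducibles have multiplicity 0).

Argument: The character of a tensor product is the pointwise product (chi_5 * chi_5)(C) = chi_5(C) * chi_5(C):
  {1}: (2)*(2), {-1}: (-2)*(-2), {i,-i}: (0)*(0), {j,-j}: (0)*(0), {k,-k}: (0)*(0)
so (chi_5 * chi_5) takes values
  {1} -> 4, {-1} -> 4, {i,-i} -> 0, {j,-j} -> 0, {k,-k} -> 0.
Now take the inner product of this character with each irreducible chi from the table, <chi_5*chi_5, chi> = (1/8) sum_C |C| (chi_5*chi_5)(C) conj(chi(C)):
  <chi_5*chi_5, chi_1> = (1/8)[1*(4)*conj(1) + 1*(4)*conj(1) + 2*(0)*conj(1) + 2*(0)*conj(1) + 2*(0)*conj(1)]
      = (1/8)[(4) + (4) + (0) + (0) + (0)] = 8/8 = 1
  <chi_5*chi_5, chi_2> = (1/8)[1*(4)*conj(1) + 1*(4)*conj(1) + 2*(0)*conj(1) + 2*(0)*conj(-1) + 2*(0)*conj(-1)]
      = (1/8)[(4) + (4) + (0) + (0) + (0)] = 8/8 = 1
  <chi_5*chi_5, chi_3> = (1/8)[1*(4)*conj(1) + 1*(4)*conj(1) + 2*(0)*conj(-1) + 2*(0)*conj(1) + 2*(0)*conj(-1)]
      = (1/8)[(4) + (4) + (0) + (0) + (0)] = 8/8 = 1
  <chi_5*chi_5, chi_4> = (1/8)[1*(4)*conj(1) + 1*(4)*conj(1) + 2*(0)*conj(-1) + 2*(0)*conj(-1) + 2*(0)*conj(1)]
      = (1/8)[(4) + (4) + (0) + (0) + (0)] = 8/8 = 1
  <chi_5*chi_5, chi_5> = (1/8)[1*(4)*conj(2) + 1*(4)*conj(-2) + 2*(0)*conj(0) + 2*(0)*conj(0) + 2*(0)*conj(0)]
      = (1/8)[(8) + (-8) + (0) + (0) + (0)] = 0/8 = 0
Hence the multiplicities are chi_1: 1, chi_2: 1, chi_3: 1, chi_4: 1. Dimension check: dim(chi_5)*dim(chi_5) = 2*2 = 4 and sum (mult * dim) = 1*1 + 1*1 + 1*1 + 1*1 = 4.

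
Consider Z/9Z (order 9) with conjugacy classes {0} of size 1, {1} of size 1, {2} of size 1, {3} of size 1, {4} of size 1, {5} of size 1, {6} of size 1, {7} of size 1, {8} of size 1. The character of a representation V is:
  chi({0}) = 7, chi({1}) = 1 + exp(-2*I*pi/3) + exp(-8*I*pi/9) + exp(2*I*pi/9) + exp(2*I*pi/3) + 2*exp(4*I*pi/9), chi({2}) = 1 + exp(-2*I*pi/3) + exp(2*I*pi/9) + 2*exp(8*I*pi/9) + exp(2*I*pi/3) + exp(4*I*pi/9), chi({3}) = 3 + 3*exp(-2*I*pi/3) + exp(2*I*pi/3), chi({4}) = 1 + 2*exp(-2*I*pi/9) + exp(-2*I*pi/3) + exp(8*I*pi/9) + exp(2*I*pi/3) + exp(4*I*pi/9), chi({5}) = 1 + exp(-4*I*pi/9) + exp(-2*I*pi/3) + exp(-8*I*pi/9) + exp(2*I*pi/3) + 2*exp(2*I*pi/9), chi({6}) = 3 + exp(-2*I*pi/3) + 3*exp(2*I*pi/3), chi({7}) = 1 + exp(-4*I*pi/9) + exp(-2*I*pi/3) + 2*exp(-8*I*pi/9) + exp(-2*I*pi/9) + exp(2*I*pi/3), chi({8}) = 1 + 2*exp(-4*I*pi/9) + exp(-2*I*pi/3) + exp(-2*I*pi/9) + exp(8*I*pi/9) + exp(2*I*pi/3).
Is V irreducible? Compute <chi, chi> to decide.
Not irreducible (reducible): <chi, chi> = 9 > 1.

Justification: <chi, chi> = (1/|G|) sum_C |C| * |chi(C)|^2 = (1/9)[1*|7|^2 + 1*|1 + exp(-2*I*pi/3) + exp(-8*I*pi/9) + exp(2*I*pi/9) + exp(2*I*pi/3) + 2*exp(4*I*pi/9)|^2 + 1*|1 + exp(-2*I*pi/3) + exp(2*I*pi/9) + 2*exp(8*I*pi/9) + exp(2*I*pi/3) + exp(4*I*pi/9)|^2 + 1*|3 + 3*exp(-2*I*pi/3) + exp(2*I*pi/3)|^2 + 1*|1 + 2*exp(-2*I*pi/9) + exp(-2*I*pi/3) + exp(8*I*pi/9) + exp(2*I*pi/3) + exp(4*I*pi/9)|^2 + 1*|1 + exp(-4*I*pi/9) + exp(-2*I*pi/3) + exp(-8*I*pi/9) + exp(2*I*pi/3) + 2*exp(2*I*pi/9)|^2 + 1*|3 + exp(-2*I*pi/3) + 3*exp(2*I*pi/3)|^2 + 1*|1 + exp(-4*I*pi/9) + exp(-2*I*pi/3) + 2*exp(-8*I*pi/9) + exp(-2*I*pi/9) + exp(2*I*pi/3)|^2 + 1*|1 + 2*exp(-4*I*pi/9) + exp(-2*I*pi/3) + exp(-2*I*pi/9) + exp(8*I*pi/9) + exp(2*I*pi/3)|^2]
  = (1/9)[(49) + (9 + 5*exp(-2*I*pi/3) + 4*exp(-4*I*pi/9) + 6*exp(-2*I*pi/9) + 5*exp(-8*I*pi/9) + 5*exp(8*I*pi/9) + 6*exp(2*I*pi/9) + 4*exp(4*I*pi/9) + 5*exp(2*I*pi/3)) + (9 + 6*exp(-4*I*pi/9) + 5*exp(-2*I*pi/3) + 5*exp(-2*I*pi/9) + 4*exp(-8*I*pi/9) + 4*exp(8*I*pi/9) + 5*exp(2*I*pi/9) + 5*exp(2*I*pi/3) + 6*exp(4*I*pi/9)) + (4) + (9 + 5*exp(-4*I*pi/9) + 5*exp(-2*I*pi/3) + 4*exp(-2*I*pi/9) + 6*exp(-8*I*pi/9) + 6*exp(8*I*pi/9) + 4*exp(2*I*pi/9) + 5*exp(2*I*pi/3) + 5*exp(4*I*pi/9)) + (9 + 5*exp(-4*I*pi/9) + 5*exp(-2*I*pi/3) + 4*exp(-2*I*pi/9) + 6*exp(-8*I*pi/9) + 6*exp(8*I*pi/9) + 4*exp(2*I*pi/9) + 5*exp(2*I*pi/3) + 5*exp(4*I*pi/9)) + (4) + (9 + 6*exp(-4*I*pi/9) + 5*exp(-2*I*pi/3) + 5*exp(-2*I*pi/9) + 4*exp(-8*I*pi/9) + 4*exp(8*I*pi/9) + 5*exp(2*I*pi/9) + 5*exp(2*I*pi/3) + 6*exp(4*I*pi/9)) + (9 + 5*exp(-2*I*pi/3) + 4*exp(-4*I*pi/9) + 6*exp(-2*I*pi/9) + 5*exp(-8*I*pi/9) + 5*exp(8*I*pi/9) + 6*exp(2*I*pi/9) + 4*exp(4*I*pi/9) + 5*exp(2*I*pi/3))] = 81/9 = 9.
(Exp terms are combined using exp(i*s)*conj(exp(i*t)) = exp(i*(s-t)), and sums of them are collapsed using the identity that for every m > 1 the m distinct m-th roots of unity sum to 0, e.g. 1 + exp(2*I*pi/3) + exp(-2*I*pi/3) = 0.)
A character is irreducible iff <chi, chi> = 1, so this representation is reducible.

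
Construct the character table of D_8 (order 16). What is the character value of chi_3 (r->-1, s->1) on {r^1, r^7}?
Conjugacy classes: {e} of size 1, {r^4} of size 1, {r^1, r^7} of size 2, {r^2, r^6} of size 2, {r^3, r^5} of size 2, {s, sr^2, ...} of size 4, {sr, sr^3, ...} of size 4.
Character table:
  irrep \ class              {e} (size 1)  {r^4} (size 1)  {r^1, r^7} (size 2)  {r^2, r^6} (size 2)  {r^3, r^5} (size 2)  {s, sr^2, ...} (size 4)  {sr, sr^3, ...} (size 4)
  chi_1 (triv)               1             1               1                    1                    1                    1                        1                       
  chi_2 (sign: r->1, s->-1)  1             1               1                    1                    1                    -1                       -1                      
  chi_3 (r->-1, s->1)        1             1               -1                   1                    -1                   1                        -1                      
  chi_4 (r->-1, s->-1)       1             1               -1                   1                    -1                   -1                       1                       
  chi_5 (2d, j=1)            2             -2              sqrt(2)              0                    -sqrt(2)             0                        0                       
  chi_6 (2d, j=2)            2             2               0                    -2                   0                    0                        0                       
  chi_7 (2d, j=3)            2             -2              -sqrt(2)             0                    sqrt(2)              0                        0                       

Spot check: chi_3 (r->-1, s->1) on {r^1, r^7} = -1.

Solution. D_8 has order 2*8 = 16 with 7 conjugacy classes, hence 7 irreducibles. Sum of squared dims 1 + 1 + 1 + 1 + 4 + 4 + 4 = 16 = |G|. Linear characters come from the abelianisation; the 2-dimensional irreps have character r^k -> 2*cos(2*pi*j*k/8), reflections -> 0.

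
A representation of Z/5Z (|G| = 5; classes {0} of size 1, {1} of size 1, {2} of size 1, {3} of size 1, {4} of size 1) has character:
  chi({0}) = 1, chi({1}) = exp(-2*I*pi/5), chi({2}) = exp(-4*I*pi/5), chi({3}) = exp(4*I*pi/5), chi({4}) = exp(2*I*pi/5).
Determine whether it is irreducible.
Irreducible: <chi, chi> = 1.

Why: <chi, chi> = (1/|G|) sum_C |C| * |chi(C)|^2 = (1/5)[1*|1|^2 + 1*|exp(-2*I*pi/5)|^2 + 1*|exp(-4*I*pi/5)|^2 + 1*|exp(4*I*pi/5)|^2 + 1*|exp(2*I*pi/5)|^2]
  = (1/5)[(1) + (1) + (1) + (1) + (1)] = 5/5 = 1.
(Exp terms are combined using exp(i*s)*conj(exp(i*t)) = exp(i*(s-t)), and sums of them are collapsed using the identity that for every m > 1 the m distinct m-th roots of unity sum to 0, e.g. 1 + exp(2*I*pi/3) + exp(-2*I*pi/3) = 0.)
A character is irreducible iff <chi, chi> = 1, so this representation is irreducible.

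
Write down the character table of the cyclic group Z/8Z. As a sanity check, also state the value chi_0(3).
Character table of Z/8Z (irreps indexed chi_0,...,chi_7 with chi_k(m) = zeta_8^(k*m), zeta_8 = exp(2*pi*i/8)):
  irrep \ class  {0} (size 1)  {1} (size 1)    {2} (size 1)  {3} (size 1)    {4} (size 1)  {5} (size 1)    {6} (size 1)  {7} (size 1)  
  chi_0          1             1               1             1               1             1               1             1             
  chi_1          1             exp(I*pi/4)     I             exp(3*I*pi/4)   -1            exp(-3*I*pi/4)  -I            exp(-I*pi/4)  
  chi_2          1             I               -1            -I              1             I               -1            -I            
  chi_3          1             exp(3*I*pi/4)   -I            exp(I*pi/4)     -1            exp(-I*pi/4)    I             exp(-3*I*pi/4)
  chi_4          1             -1              1             -1              1             -1              1             -1            
  chi_5          1             exp(-3*I*pi/4)  I             exp(-I*pi/4)    -1            exp(I*pi/4)     -I            exp(3*I*pi/4) 
  chi_6          1             -I              -1            I               1             -I              -1            I             
  chi_7          1             exp(-I*pi/4)    -I            exp(-3*I*pi/4)  -1            exp(3*I*pi/4)   I             exp(I*pi/4)   

Spot check: chi_0(3) = zeta_8^(0*3) = zeta_8^0 = 1.

Derivation: Z/8Z is abelian, so all 8 irreducible complex representations are 1-dimensional. They are given by chi_k(m) = zeta_8^(k*m) for k = 0,...,7. Row orthogonality: sum_m chi_k(m) conj(chi_l(m)) = 8 * [k = l].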